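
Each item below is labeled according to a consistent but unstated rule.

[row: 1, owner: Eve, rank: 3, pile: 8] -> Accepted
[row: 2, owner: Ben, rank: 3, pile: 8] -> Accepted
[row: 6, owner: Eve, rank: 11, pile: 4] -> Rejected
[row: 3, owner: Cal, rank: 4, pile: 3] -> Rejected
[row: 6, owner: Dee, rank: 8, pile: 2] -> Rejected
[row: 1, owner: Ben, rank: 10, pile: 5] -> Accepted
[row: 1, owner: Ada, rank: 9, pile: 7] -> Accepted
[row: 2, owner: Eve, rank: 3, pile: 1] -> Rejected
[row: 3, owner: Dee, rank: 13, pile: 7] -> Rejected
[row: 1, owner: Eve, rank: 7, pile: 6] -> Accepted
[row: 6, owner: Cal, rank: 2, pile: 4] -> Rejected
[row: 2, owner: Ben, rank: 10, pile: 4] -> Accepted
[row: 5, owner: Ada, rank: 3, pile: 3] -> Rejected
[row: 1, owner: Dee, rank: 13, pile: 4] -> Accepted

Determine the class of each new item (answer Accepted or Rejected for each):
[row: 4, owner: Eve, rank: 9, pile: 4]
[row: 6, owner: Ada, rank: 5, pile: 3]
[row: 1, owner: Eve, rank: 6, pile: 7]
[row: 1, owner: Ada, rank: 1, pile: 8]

Rejected, Rejected, Accepted, Accepted

A rule that fits every label: row ≤ 2 AND pile ≥ 2 — true of each 'Accepted' example, false of each 'Rejected' one.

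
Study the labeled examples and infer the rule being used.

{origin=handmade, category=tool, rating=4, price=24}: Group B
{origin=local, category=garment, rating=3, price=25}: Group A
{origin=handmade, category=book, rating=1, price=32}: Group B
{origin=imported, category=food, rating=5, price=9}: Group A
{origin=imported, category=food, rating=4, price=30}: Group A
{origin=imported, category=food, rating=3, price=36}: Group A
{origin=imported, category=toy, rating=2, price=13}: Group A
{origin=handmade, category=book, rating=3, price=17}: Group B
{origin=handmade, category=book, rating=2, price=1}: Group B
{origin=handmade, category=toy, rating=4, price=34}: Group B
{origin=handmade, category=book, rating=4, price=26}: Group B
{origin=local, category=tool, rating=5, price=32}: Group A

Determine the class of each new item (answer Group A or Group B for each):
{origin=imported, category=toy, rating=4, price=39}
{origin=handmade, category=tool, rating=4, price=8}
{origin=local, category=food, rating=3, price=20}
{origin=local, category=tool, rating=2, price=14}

Group A, Group B, Group A, Group A

All 'Group A' examples share one property — origin is not handmade — and every 'Group B' example lacks it.
{origin=imported, category=toy, rating=4, price=39}: Group A (origin is imported). {origin=handmade, category=tool, rating=4, price=8}: Group B (origin is handmade). {origin=local, category=food, rating=3, price=20}: Group A (origin is local). {origin=local, category=tool, rating=2, price=14}: Group A (origin is local).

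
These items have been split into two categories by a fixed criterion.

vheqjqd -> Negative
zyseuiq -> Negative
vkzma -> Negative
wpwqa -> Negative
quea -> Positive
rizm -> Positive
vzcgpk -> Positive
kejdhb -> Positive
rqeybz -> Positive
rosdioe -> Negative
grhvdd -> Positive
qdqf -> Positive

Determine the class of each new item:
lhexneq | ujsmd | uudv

Negative, Negative, Positive

All 'Positive' examples share one property — even length — and every 'Negative' example lacks it.
Negative: lhexneq, since length 7. Negative: ujsmd, since length 5. Positive: uudv, since length 4.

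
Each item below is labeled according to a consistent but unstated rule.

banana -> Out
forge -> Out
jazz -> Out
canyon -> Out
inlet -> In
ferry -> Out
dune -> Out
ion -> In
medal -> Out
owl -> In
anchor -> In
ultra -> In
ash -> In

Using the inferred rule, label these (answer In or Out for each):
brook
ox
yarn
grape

Out, In, Out, Out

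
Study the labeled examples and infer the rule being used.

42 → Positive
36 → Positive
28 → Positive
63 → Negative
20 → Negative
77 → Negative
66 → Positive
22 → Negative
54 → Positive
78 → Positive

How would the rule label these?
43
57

The distinguishing property — even AND at least 28 — holds for all the 'Positive' cases and none of the 'Negative' cases.

Negative, Negative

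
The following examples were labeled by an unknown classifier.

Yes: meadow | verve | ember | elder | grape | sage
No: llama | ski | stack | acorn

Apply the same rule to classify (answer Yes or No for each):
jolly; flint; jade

The pattern is that an item is 'Yes' exactly when: contains 'e'.
jolly: no 'e' — fails this test, so No.
flint: no 'e' — fails this test, so No.
jade: has 'e' — passes, so Yes.

No, No, Yes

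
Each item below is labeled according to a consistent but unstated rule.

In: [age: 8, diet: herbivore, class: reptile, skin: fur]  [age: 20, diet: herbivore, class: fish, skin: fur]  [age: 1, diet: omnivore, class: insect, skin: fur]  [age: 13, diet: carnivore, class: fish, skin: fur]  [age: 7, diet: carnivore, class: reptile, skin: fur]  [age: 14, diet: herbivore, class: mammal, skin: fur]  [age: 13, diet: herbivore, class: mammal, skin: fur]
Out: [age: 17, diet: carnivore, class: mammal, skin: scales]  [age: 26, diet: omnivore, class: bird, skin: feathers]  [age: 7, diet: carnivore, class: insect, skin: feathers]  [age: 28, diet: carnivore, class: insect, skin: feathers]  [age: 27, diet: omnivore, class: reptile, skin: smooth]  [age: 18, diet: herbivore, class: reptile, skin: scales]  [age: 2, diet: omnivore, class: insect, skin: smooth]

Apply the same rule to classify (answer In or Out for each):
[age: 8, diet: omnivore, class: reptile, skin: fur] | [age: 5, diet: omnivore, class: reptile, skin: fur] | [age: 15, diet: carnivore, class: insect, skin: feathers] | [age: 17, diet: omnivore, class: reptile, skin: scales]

In, In, Out, Out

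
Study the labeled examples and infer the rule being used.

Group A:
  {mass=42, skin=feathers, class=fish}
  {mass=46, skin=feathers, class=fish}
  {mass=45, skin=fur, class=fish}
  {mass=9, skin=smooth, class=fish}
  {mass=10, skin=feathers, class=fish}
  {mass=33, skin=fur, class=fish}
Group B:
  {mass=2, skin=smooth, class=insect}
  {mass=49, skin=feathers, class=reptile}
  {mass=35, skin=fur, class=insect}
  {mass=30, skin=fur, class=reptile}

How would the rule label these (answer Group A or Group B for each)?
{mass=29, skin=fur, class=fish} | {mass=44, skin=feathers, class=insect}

Looking at the examples, the only property every 'Group A' case has and every 'Group B' case lacks is: class is fish.
{mass=29, skin=fur, class=fish} — class is fish, hence Group A.
{mass=44, skin=feathers, class=insect} — class is insect, hence Group B.

Group A, Group B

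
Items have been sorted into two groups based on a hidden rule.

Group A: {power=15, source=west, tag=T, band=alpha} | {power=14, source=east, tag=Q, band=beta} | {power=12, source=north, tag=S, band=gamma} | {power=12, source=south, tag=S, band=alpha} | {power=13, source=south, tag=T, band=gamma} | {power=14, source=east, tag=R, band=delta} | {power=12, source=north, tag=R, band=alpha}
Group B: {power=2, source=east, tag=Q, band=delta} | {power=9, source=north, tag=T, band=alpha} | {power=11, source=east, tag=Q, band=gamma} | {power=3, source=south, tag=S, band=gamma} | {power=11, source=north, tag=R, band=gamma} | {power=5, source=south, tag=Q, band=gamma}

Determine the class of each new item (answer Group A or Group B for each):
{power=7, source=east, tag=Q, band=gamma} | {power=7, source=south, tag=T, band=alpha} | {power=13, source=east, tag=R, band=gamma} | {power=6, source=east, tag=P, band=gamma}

The distinguishing property — power ≥ 12 — holds for all the 'Group A' cases and none of the 'Group B' cases.
{power=7, source=east, tag=Q, band=gamma} — power = 7, hence Group B.
{power=7, source=south, tag=T, band=alpha} — power = 7, hence Group B.
{power=13, source=east, tag=R, band=gamma} — power = 13, hence Group A.
{power=6, source=east, tag=P, band=gamma} — power = 6, hence Group B.

Group B, Group B, Group A, Group B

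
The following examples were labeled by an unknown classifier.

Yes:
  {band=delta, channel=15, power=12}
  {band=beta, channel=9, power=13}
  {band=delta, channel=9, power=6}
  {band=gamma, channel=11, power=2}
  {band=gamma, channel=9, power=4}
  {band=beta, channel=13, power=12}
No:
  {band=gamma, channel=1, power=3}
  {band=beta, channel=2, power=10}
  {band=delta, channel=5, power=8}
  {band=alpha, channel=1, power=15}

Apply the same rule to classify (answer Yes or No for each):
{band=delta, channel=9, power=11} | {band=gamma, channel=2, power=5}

Yes, No

One predicate separates the groups cleanly: channel ≥ 9.
{band=delta, channel=9, power=11} → channel = 9 → Yes. {band=gamma, channel=2, power=5} → channel = 2 → No.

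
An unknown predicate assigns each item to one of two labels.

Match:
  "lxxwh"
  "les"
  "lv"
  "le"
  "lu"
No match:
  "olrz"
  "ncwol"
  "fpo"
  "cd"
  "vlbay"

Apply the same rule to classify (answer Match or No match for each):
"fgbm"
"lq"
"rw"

No match, Match, No match

Comparing the two groups points to one rule — starts with 'l'.
"fgbm" — starts with 'f', hence No match.
"lq" — starts with 'l', hence Match.
"rw" — starts with 'r', hence No match.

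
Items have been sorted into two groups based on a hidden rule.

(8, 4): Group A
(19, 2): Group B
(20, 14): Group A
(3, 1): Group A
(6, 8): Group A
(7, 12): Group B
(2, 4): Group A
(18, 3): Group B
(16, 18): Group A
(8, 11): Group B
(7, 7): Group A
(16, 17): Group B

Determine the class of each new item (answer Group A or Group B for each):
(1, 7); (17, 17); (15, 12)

The classifier is using: sum is even.
(1, 7): 1+7 = 8 — satisfies this, so Group A.
(17, 17): 17+17 = 34 — satisfies this, so Group A.
(15, 12): 15+12 = 27 — fails the rule, so Group B.

Group A, Group A, Group B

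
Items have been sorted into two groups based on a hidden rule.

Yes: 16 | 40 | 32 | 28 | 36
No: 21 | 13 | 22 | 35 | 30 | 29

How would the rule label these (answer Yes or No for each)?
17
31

No, No

A rule that fits every label: multiple of 4 — true of each 'Yes' example, false of each 'No' one.
17: 17 = 4·4 + 1, fails the rule → No. 31: 31 = 4·7 + 3, fails the rule → No.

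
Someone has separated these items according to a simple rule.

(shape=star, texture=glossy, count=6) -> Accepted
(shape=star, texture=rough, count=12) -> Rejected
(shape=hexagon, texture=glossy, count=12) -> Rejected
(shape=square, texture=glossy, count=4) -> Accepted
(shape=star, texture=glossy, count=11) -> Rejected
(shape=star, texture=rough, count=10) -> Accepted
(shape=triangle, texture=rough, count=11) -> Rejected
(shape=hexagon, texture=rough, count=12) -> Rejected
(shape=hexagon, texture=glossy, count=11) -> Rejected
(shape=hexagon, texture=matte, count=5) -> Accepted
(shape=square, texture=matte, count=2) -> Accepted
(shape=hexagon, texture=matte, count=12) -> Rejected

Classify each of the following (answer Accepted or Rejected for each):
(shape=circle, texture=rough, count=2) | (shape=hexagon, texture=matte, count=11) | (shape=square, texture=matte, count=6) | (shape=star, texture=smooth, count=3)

Accepted, Rejected, Accepted, Accepted

The distinguishing property — count ≤ 10 — holds for all the 'Accepted' cases and none of the 'Rejected' cases.
(shape=circle, texture=rough, count=2) — count = 2, hence Accepted.
(shape=hexagon, texture=matte, count=11) — count = 11, hence Rejected.
(shape=square, texture=matte, count=6) — count = 6, hence Accepted.
(shape=star, texture=smooth, count=3) — count = 3, hence Accepted.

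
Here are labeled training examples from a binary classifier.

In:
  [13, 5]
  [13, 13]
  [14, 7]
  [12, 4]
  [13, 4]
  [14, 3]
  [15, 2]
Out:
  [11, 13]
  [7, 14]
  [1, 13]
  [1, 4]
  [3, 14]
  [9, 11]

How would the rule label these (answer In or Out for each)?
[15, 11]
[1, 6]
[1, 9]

In, Out, Out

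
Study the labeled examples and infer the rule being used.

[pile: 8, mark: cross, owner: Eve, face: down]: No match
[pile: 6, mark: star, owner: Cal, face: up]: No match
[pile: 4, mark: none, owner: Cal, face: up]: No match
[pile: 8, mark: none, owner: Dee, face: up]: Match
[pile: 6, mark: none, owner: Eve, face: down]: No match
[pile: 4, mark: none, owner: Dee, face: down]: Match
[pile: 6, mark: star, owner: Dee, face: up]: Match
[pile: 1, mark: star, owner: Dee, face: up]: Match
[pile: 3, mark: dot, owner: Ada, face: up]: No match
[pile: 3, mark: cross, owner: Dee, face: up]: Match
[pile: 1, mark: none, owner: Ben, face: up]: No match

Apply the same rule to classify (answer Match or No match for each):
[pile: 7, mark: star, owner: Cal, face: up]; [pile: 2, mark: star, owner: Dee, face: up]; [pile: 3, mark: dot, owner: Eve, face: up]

No match, Match, No match

The rule appears to be: owner is Dee.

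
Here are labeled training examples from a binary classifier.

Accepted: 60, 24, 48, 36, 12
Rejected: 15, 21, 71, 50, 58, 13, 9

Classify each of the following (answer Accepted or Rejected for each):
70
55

Rejected, Rejected

Rule: multiple of 4. This holds for each 'Accepted' example and fails for each 'Rejected' one.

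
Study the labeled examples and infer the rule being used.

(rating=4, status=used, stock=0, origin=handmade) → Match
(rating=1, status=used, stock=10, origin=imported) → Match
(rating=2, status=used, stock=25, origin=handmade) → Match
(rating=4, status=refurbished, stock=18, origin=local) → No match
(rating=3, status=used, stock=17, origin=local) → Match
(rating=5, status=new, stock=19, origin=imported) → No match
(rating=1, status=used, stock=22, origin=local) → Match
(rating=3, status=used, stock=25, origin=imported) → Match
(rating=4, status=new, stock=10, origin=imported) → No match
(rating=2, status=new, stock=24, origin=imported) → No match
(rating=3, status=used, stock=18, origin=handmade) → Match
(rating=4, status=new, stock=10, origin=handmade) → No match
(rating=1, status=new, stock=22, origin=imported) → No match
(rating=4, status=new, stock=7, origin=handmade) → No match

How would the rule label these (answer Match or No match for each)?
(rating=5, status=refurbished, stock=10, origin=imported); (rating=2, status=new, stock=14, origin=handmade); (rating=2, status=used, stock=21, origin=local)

No match, No match, Match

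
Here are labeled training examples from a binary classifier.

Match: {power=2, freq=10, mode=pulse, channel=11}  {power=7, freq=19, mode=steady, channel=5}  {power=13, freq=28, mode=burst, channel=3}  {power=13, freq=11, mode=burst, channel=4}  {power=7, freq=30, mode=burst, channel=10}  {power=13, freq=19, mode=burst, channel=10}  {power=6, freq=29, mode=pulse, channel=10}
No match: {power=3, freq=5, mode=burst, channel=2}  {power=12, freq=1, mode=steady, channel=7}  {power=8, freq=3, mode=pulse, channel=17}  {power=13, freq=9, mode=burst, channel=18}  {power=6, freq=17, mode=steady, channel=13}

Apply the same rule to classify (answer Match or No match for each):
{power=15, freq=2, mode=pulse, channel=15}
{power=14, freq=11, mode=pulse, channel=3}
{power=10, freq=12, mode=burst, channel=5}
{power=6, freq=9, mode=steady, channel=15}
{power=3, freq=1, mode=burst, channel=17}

The common property of the 'Match' items is: freq ≥ 9 AND channel ≤ 11. No 'No match' item has it.
{power=15, freq=2, mode=pulse, channel=15}: freq = 2, channel = 15, doesn't qualify → No match. {power=14, freq=11, mode=pulse, channel=3}: freq = 11, channel = 3, passes → Match. {power=10, freq=12, mode=burst, channel=5}: freq = 12, channel = 5, passes → Match. {power=6, freq=9, mode=steady, channel=15}: freq = 9, channel = 15, doesn't qualify → No match. {power=3, freq=1, mode=burst, channel=17}: freq = 1, channel = 17, doesn't qualify → No match.

No match, Match, Match, No match, No match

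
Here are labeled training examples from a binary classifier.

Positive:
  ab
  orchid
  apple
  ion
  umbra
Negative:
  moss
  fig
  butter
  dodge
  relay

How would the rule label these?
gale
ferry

'Positive' ⟺ starts with a vowel.
gale → starts with 'g' → Negative.
ferry → starts with 'f' → Negative.

Negative, Negative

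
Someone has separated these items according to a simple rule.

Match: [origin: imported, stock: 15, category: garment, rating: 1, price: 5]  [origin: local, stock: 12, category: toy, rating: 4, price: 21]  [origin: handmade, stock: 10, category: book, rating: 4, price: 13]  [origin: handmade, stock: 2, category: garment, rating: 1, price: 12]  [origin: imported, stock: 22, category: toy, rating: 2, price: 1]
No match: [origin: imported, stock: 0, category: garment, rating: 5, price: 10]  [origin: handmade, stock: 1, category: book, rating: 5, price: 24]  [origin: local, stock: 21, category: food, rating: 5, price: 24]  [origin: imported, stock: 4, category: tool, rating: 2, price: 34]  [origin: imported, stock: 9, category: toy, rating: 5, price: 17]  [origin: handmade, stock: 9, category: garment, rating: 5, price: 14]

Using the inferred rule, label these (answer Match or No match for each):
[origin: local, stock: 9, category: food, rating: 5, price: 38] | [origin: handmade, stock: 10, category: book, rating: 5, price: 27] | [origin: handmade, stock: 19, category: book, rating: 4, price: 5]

The rule appears to be: rating ≤ 4 AND price ≤ 21.
[origin: local, stock: 9, category: food, rating: 5, price: 38] → rating = 5, price = 38 → No match. [origin: handmade, stock: 10, category: book, rating: 5, price: 27] → rating = 5, price = 27 → No match. [origin: handmade, stock: 19, category: book, rating: 4, price: 5] → rating = 4, price = 5 → Match.

No match, No match, Match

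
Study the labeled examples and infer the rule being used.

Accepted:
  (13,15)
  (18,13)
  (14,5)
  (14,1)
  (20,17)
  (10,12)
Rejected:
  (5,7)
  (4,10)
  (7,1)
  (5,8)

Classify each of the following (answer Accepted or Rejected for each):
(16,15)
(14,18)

A rule that fits every label: sum ≥ 15 — true of each 'Accepted' example, false of each 'Rejected' one.
(16,15) — 16+15 = 31, hence Accepted. (14,18) — 14+18 = 32, hence Accepted.

Accepted, Accepted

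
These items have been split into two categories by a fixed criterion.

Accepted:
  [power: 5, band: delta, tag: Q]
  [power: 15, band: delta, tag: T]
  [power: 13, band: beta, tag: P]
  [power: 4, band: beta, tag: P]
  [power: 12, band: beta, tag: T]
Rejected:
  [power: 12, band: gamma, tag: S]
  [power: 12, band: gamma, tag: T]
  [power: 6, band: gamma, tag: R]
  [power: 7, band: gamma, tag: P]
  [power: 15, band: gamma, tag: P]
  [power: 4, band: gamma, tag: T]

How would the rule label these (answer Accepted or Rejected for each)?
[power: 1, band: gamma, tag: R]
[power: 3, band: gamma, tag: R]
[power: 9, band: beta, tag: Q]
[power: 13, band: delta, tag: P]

The distinguishing property — band is not gamma — holds for all the 'Accepted' cases and none of the 'Rejected' cases.
[power: 1, band: gamma, tag: R]: band is gamma — fails this test, so Rejected.
[power: 3, band: gamma, tag: R]: band is gamma — fails this test, so Rejected.
[power: 9, band: beta, tag: Q]: band is beta — passes, so Accepted.
[power: 13, band: delta, tag: P]: band is delta — passes, so Accepted.

Rejected, Rejected, Accepted, Accepted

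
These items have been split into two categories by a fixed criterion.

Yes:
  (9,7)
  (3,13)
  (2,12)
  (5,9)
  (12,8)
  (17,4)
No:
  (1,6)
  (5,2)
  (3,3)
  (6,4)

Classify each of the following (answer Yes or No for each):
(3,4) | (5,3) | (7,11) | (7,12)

No, No, Yes, Yes

The pattern is that an item is 'Yes' exactly when: sum ≥ 14.
(3,4): No (3+4 = 7). (5,3): No (5+3 = 8). (7,11): Yes (7+11 = 18). (7,12): Yes (7+12 = 19).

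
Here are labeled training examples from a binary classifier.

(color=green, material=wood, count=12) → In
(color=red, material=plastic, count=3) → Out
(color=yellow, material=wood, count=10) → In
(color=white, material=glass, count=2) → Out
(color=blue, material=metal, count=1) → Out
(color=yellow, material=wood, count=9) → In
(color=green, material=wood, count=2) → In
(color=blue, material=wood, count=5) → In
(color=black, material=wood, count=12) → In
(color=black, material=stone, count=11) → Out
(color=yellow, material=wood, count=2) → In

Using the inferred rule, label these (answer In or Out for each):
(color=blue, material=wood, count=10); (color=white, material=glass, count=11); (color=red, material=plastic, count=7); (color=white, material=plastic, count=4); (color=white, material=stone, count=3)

In, Out, Out, Out, Out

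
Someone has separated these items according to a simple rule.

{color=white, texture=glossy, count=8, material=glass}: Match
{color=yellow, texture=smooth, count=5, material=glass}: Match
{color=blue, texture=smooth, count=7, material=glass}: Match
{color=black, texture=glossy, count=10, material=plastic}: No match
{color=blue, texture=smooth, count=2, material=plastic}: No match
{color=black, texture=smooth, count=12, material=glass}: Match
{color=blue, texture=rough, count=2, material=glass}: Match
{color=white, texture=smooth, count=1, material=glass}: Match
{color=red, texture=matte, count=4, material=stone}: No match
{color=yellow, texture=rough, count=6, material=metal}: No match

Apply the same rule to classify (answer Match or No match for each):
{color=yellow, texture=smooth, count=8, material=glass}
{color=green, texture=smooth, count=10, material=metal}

Match, No match

Comparing the two groups points to one rule — material is glass.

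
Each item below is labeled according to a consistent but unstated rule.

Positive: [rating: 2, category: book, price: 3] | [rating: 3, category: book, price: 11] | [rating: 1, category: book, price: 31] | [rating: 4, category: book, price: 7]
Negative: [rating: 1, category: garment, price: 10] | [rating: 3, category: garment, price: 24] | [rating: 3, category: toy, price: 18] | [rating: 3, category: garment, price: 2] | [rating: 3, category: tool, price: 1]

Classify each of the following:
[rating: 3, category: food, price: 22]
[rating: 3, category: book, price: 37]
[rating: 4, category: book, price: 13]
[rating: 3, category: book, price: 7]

Negative, Positive, Positive, Positive

The common property of the 'Positive' items is: category is book. No 'Negative' item has it.
[rating: 3, category: food, price: 22]: Negative (category is food). [rating: 3, category: book, price: 37]: Positive (category is book). [rating: 4, category: book, price: 13]: Positive (category is book). [rating: 3, category: book, price: 7]: Positive (category is book).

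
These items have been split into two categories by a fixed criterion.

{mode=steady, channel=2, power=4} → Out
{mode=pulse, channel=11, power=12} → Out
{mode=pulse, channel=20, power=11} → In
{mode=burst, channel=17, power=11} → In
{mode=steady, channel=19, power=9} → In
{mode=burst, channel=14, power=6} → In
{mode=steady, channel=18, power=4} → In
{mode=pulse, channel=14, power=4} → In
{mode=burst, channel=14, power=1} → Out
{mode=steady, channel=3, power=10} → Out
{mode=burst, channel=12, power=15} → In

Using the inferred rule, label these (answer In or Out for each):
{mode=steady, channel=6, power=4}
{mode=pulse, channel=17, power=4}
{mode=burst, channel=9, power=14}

Out, In, Out

Every 'In' example satisfies: channel ≥ 12 AND power ≥ 4. None of the 'Out' examples do.
{mode=steady, channel=6, power=4}: Out (channel = 6, power = 4).
{mode=pulse, channel=17, power=4}: In (channel = 17, power = 4).
{mode=burst, channel=9, power=14}: Out (channel = 9, power = 14).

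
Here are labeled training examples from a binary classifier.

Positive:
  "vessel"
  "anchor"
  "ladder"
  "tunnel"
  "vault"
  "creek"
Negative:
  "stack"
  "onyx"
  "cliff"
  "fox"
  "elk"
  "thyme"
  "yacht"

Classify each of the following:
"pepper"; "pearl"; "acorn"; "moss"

Positive, Positive, Positive, Negative

The distinguishing property — has ≥ 2 vowels — holds for all the 'Positive' cases and none of the 'Negative' cases.
"pepper" — 2 vowels, hence Positive.
"pearl" — 2 vowels, hence Positive.
"acorn" — 2 vowels, hence Positive.
"moss" — 1 vowel, hence Negative.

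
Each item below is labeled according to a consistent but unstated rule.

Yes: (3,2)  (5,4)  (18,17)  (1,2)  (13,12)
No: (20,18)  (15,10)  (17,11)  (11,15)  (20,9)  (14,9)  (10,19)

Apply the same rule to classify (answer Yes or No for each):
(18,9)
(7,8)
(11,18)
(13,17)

No, Yes, No, No

A rule that fits every label: |first − second| ≤ 1 — true of each 'Yes' example, false of each 'No' one.
(18,9): No (|18−9| = 9). (7,8): Yes (|7−8| = 1). (11,18): No (|11−18| = 7). (13,17): No (|13−17| = 4).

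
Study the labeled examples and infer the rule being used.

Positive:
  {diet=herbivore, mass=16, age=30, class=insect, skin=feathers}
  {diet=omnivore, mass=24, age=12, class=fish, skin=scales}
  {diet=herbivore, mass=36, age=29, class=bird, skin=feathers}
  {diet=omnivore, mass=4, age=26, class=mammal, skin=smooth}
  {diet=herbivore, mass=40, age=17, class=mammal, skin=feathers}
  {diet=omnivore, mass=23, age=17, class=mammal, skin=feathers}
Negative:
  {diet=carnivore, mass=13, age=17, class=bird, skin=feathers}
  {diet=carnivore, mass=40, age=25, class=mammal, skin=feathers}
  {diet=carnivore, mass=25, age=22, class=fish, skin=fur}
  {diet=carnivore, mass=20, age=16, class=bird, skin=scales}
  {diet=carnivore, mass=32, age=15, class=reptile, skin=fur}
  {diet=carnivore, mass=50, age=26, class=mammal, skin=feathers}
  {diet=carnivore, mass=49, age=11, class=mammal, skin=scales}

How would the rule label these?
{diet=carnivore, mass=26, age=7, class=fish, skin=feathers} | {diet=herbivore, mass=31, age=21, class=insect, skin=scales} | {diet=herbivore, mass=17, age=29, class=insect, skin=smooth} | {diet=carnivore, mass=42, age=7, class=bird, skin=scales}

Negative, Positive, Positive, Negative

Checking candidate rules against both groups, what survives is: diet is not carnivore.
{diet=carnivore, mass=26, age=7, class=fish, skin=feathers}: diet is carnivore, does not fit → Negative. {diet=herbivore, mass=31, age=21, class=insect, skin=scales}: diet is herbivore, meets the rule → Positive. {diet=herbivore, mass=17, age=29, class=insect, skin=smooth}: diet is herbivore, meets the rule → Positive. {diet=carnivore, mass=42, age=7, class=bird, skin=scales}: diet is carnivore, does not fit → Negative.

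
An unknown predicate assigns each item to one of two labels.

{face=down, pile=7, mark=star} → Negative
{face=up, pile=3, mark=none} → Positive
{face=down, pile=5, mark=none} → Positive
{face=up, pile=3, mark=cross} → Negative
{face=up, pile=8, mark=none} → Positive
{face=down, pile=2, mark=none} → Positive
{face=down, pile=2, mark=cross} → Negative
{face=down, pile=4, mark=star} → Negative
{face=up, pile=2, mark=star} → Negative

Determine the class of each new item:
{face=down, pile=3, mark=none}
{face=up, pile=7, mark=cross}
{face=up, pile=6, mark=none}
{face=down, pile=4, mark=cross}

The common property of the 'Positive' items is: mark is none. No 'Negative' item has it.
{face=down, pile=3, mark=none}: Positive (mark is none).
{face=up, pile=7, mark=cross}: Negative (mark is cross).
{face=up, pile=6, mark=none}: Positive (mark is none).
{face=down, pile=4, mark=cross}: Negative (mark is cross).

Positive, Negative, Positive, Negative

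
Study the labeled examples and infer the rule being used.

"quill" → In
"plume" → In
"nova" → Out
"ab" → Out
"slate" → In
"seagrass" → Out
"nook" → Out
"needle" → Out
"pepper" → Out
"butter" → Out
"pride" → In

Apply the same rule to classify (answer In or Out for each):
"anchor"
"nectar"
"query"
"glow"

Out, Out, In, Out

'In' ⟺ odd length.
"anchor": length 6, does not satisfy this → Out. "nectar": length 6, does not satisfy this → Out. "query": length 5, matches → In. "glow": length 4, does not satisfy this → Out.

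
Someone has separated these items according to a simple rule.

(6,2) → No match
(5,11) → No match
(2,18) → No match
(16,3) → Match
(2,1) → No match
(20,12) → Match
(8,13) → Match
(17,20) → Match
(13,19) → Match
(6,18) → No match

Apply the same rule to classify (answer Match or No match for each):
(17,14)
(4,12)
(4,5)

Match, No match, No match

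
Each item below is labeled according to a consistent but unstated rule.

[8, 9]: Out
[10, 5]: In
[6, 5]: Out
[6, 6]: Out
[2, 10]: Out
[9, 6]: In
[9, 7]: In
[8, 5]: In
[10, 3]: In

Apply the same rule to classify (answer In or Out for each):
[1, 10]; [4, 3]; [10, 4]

The simplest hypothesis consistent with all the labels is: first > second AND sum ≥ 12.
[1, 10]: 1 < 10, 1+10 = 11, doesn't qualify → Out. [4, 3]: 4 > 3, 4+3 = 7, doesn't qualify → Out. [10, 4]: 10 > 4, 10+4 = 14, fits → In.

Out, Out, In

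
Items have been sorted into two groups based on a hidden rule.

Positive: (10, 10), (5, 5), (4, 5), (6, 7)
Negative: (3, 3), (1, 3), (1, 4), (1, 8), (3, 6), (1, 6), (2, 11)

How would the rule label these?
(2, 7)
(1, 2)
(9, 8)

Negative, Negative, Positive

The common property of the 'Positive' items is: first ≥ 4. No 'Negative' item has it.
Negative: (2, 7), since first 2.
Negative: (1, 2), since first 1.
Positive: (9, 8), since first 9.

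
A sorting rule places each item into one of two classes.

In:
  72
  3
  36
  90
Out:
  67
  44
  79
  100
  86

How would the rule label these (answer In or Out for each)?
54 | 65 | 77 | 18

In, Out, Out, In

The simplest hypothesis consistent with all the labels is: multiple of 3.
In: 54, since 54 = 3·18.
Out: 65, since 65 = 3·21 + 2.
Out: 77, since 77 = 3·25 + 2.
In: 18, since 18 = 3·6.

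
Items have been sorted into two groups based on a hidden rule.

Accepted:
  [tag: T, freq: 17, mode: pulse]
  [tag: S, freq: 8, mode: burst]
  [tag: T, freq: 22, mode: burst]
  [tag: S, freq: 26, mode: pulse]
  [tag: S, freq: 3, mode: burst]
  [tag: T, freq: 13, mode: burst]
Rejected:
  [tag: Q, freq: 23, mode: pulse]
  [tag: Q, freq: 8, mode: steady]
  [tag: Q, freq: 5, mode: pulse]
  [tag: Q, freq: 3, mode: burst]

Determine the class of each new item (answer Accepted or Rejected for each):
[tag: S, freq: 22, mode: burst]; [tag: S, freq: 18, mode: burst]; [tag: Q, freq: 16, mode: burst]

Accepted, Accepted, Rejected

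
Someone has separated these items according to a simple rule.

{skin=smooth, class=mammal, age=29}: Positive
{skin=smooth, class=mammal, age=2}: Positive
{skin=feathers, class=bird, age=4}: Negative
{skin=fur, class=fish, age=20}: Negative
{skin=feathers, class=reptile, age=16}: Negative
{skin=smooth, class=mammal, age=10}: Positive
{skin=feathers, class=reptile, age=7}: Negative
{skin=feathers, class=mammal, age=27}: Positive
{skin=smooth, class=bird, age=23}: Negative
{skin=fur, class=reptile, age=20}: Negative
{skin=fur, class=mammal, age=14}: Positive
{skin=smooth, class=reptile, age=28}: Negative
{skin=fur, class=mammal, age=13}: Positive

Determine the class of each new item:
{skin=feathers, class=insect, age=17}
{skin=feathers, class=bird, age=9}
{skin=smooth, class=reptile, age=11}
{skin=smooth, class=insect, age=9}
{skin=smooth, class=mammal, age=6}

Negative, Negative, Negative, Negative, Positive

The classifier is using: class is mammal.
{skin=feathers, class=insect, age=17}: class is insect — doesn't qualify, so Negative.
{skin=feathers, class=bird, age=9}: class is bird — doesn't qualify, so Negative.
{skin=smooth, class=reptile, age=11}: class is reptile — doesn't qualify, so Negative.
{skin=smooth, class=insect, age=9}: class is insect — doesn't qualify, so Negative.
{skin=smooth, class=mammal, age=6}: class is mammal — checks out, so Positive.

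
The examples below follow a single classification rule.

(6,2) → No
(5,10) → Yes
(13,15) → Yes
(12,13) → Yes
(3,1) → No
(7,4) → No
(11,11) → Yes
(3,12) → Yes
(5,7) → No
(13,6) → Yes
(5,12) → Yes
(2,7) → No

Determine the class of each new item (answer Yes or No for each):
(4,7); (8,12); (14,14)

No, Yes, Yes

The simplest hypothesis consistent with all the labels is: sum ≥ 15.
(4,7): No (4+7 = 11). (8,12): Yes (8+12 = 20). (14,14): Yes (14+14 = 28).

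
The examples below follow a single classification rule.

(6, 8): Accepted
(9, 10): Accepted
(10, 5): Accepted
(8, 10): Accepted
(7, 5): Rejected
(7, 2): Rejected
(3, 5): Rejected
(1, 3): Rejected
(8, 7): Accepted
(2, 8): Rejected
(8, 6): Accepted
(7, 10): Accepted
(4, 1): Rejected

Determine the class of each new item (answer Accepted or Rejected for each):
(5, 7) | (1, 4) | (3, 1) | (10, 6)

Rejected, Rejected, Rejected, Accepted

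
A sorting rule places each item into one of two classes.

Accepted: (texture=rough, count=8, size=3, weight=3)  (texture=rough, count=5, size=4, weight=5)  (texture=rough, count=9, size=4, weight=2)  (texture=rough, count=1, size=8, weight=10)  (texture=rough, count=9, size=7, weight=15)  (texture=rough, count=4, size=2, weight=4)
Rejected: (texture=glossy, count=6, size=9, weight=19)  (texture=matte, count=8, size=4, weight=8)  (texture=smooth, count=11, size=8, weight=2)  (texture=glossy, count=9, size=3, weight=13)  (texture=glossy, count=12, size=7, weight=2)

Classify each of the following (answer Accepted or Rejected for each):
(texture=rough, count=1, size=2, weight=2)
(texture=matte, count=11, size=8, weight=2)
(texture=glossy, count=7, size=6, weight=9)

Accepted, Rejected, Rejected

The pattern is that an item is 'Accepted' exactly when: texture is rough.
(texture=rough, count=1, size=2, weight=2): texture is rough — fits, so Accepted. (texture=matte, count=11, size=8, weight=2): texture is matte — fails the rule, so Rejected. (texture=glossy, count=7, size=6, weight=9): texture is glossy — fails the rule, so Rejected.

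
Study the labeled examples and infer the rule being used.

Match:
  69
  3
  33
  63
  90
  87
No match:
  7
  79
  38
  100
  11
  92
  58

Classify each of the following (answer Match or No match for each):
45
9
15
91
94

Checking candidate rules against both groups, what survives is: multiple of 3.
45 → 45 = 3·15 → Match. 9 → 9 = 3·3 → Match. 15 → 15 = 3·5 → Match. 91 → 91 = 3·30 + 1 → No match. 94 → 94 = 3·31 + 1 → No match.

Match, Match, Match, No match, No match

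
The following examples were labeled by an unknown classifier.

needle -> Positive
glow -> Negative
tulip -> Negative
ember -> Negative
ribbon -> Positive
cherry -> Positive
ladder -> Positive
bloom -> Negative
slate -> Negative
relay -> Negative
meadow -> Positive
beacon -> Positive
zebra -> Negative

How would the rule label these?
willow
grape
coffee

The distinguishing property — length 6 — holds for all the 'Positive' cases and none of the 'Negative' cases.
willow: length 6, passes → Positive.
grape: length 5, does not pass → Negative.
coffee: length 6, passes → Positive.

Positive, Negative, Positive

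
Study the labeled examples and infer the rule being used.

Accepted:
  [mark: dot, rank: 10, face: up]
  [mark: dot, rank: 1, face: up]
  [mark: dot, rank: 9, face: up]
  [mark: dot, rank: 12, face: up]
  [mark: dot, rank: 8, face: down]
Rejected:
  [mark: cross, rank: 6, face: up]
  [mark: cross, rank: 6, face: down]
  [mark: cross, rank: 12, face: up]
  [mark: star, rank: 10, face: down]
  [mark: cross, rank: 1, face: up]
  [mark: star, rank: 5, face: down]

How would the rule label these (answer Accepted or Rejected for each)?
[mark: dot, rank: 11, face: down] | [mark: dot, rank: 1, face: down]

Every 'Accepted' example satisfies: mark is dot. None of the 'Rejected' examples do.
Accepted: [mark: dot, rank: 11, face: down], since mark is dot. Accepted: [mark: dot, rank: 1, face: down], since mark is dot.

Accepted, Accepted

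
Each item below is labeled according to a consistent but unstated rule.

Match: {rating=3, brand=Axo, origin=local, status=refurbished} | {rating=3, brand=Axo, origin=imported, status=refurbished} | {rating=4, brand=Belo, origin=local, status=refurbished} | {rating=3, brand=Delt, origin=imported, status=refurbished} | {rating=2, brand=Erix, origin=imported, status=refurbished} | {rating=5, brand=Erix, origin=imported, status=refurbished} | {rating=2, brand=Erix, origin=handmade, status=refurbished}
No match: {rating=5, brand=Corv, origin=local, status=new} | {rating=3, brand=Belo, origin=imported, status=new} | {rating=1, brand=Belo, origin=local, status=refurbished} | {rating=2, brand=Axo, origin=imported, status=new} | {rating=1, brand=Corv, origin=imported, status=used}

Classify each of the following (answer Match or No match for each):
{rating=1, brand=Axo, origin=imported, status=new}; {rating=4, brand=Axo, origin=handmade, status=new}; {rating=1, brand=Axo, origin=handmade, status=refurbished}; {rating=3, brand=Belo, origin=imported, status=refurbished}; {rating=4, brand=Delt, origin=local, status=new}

Rule: status is refurbished AND rating ≥ 2. This holds for each 'Match' example and fails for each 'No match' one.
No match: {rating=1, brand=Axo, origin=imported, status=new}, since status is new, rating = 1. No match: {rating=4, brand=Axo, origin=handmade, status=new}, since status is new, rating = 4. No match: {rating=1, brand=Axo, origin=handmade, status=refurbished}, since status is refurbished, rating = 1. Match: {rating=3, brand=Belo, origin=imported, status=refurbished}, since status is refurbished, rating = 3. No match: {rating=4, brand=Delt, origin=local, status=new}, since status is new, rating = 4.

No match, No match, No match, Match, No match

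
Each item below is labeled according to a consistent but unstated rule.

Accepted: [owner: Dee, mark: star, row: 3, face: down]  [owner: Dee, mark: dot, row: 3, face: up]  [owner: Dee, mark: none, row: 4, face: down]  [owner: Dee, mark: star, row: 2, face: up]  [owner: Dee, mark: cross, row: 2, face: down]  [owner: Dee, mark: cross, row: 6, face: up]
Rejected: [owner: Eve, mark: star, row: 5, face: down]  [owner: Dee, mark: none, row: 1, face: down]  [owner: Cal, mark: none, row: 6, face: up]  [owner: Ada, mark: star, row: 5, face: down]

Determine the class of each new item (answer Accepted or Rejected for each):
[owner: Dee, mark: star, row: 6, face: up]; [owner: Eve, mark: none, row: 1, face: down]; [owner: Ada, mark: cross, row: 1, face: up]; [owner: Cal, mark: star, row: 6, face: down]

Accepted, Rejected, Rejected, Rejected

The rule appears to be: owner is Dee AND row ≥ 2.
Accepted: [owner: Dee, mark: star, row: 6, face: up], since owner is Dee, row = 6.
Rejected: [owner: Eve, mark: none, row: 1, face: down], since owner is Eve, row = 1.
Rejected: [owner: Ada, mark: cross, row: 1, face: up], since owner is Ada, row = 1.
Rejected: [owner: Cal, mark: star, row: 6, face: down], since owner is Cal, row = 6.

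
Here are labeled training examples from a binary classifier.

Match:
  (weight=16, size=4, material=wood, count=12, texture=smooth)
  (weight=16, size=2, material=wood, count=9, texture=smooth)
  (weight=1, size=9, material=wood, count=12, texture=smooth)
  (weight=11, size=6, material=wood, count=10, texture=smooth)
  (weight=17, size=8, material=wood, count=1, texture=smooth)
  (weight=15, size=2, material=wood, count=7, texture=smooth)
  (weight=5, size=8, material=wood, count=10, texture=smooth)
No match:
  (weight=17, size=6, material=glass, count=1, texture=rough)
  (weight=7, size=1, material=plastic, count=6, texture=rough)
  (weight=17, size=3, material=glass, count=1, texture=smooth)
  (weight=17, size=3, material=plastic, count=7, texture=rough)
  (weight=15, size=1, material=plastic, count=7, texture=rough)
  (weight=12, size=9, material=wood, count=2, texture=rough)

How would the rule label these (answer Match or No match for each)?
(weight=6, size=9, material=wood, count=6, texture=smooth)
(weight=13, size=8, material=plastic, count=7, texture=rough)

Every 'Match' example satisfies: texture is smooth AND material is wood. None of the 'No match' examples do.

Match, No match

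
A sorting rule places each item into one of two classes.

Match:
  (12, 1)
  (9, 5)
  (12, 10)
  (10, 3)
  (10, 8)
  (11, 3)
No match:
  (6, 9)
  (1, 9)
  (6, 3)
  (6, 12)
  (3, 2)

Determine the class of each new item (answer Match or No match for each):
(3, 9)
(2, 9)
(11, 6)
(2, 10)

Rule: first ≥ 8. This holds for each 'Match' example and fails for each 'No match' one.

No match, No match, Match, No match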